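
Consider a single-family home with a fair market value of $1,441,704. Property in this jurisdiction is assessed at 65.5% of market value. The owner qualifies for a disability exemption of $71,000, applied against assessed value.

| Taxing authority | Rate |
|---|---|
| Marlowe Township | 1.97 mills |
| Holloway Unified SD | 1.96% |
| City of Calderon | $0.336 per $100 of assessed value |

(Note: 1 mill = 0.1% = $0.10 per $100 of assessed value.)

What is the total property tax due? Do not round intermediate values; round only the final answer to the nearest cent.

Assessed value = $1,441,704 × 0.655 = $944,316.12
Taxable value = $944,316.12 − $71,000 = $873,316.12
Marlowe Township: $873,316.12 × 0.00197 = $1,720.4327564
Holloway Unified SD: $873,316.12 × 0.0196 = $17,116.995952
City of Calderon: $873,316.12 × 0.00336 = $2,934.3421632
Total = $21,771.7708716

$21,771.77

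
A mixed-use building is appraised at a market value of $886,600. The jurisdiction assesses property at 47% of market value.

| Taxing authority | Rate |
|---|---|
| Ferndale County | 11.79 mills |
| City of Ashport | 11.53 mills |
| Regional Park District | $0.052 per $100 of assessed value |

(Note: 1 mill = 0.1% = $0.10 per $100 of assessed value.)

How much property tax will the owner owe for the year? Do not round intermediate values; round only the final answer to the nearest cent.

Assessed value = $886,600 × 0.47 = $416,702
Ferndale County: $416,702 × 0.01179 = $4,912.91658
City of Ashport: $416,702 × 0.01153 = $4,804.57406
Regional Park District: $416,702 × 0.00052 = $216.68504
Total = $9,934.17568

$9,934.18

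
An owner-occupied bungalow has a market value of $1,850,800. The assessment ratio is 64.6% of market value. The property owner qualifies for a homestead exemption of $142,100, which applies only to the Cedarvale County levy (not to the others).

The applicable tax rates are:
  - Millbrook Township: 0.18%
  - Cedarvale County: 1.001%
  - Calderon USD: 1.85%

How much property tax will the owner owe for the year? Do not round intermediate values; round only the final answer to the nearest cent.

Assessed value = $1,850,800 × 0.646 = $1,195,616.8
Millbrook Township: $1,195,616.8 × 0.0018 = $2,152.11024
Cedarvale County: ($1,195,616.8 − $142,100) × 0.01001 = $1,053,516.8 × 0.01001 = $10,545.703168
Calderon USD: $1,195,616.8 × 0.0185 = $22,118.9108
Total = $34,816.724208

$34,816.72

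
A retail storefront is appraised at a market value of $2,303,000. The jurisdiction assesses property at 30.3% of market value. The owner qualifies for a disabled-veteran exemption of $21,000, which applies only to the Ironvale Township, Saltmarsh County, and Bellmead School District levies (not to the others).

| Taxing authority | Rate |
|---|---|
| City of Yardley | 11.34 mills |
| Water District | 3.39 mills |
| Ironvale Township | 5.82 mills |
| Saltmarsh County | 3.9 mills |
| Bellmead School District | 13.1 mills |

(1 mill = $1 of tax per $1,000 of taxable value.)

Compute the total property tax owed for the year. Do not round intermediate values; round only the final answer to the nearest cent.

$25,723.51

Assessed value = $2,303,000 × 0.303 = $697,809
City of Yardley: $697,809 × 0.01134 = $7,913.15406
Water District: $697,809 × 0.00339 = $2,365.57251
Ironvale Township: ($697,809 − $21,000) × 0.00582 = $676,809 × 0.00582 = $3,939.02838
Saltmarsh County: ($697,809 − $21,000) × 0.0039 = $676,809 × 0.0039 = $2,639.5551
Bellmead School District: ($697,809 − $21,000) × 0.0131 = $676,809 × 0.0131 = $8,866.1979
Total = $25,723.50795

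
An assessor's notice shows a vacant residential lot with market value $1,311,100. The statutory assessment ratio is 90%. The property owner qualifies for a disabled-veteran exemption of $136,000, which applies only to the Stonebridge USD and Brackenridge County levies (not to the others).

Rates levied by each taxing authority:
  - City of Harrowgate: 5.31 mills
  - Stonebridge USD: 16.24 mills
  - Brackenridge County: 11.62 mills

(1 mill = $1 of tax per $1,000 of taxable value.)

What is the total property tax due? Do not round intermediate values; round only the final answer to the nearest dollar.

Assessed value = $1,311,100 × 0.9 = $1,179,990
City of Harrowgate: $1,179,990 × 0.00531 = $6,265.7469
Stonebridge USD: ($1,179,990 − $136,000) × 0.01624 = $1,043,990 × 0.01624 = $16,954.3976
Brackenridge County: ($1,179,990 − $136,000) × 0.01162 = $1,043,990 × 0.01162 = $12,131.1638
Total = $35,351.3083

$35,351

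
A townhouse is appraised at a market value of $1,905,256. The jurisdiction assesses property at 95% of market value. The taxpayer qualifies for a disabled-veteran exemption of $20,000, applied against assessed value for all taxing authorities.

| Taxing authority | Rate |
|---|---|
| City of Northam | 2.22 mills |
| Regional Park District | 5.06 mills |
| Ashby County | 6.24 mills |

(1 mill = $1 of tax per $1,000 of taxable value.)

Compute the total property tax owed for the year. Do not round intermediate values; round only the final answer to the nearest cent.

Assessed value = $1,905,256 × 0.95 = $1,809,993.2
Taxable value = $1,809,993.2 − $20,000 = $1,789,993.2
City of Northam: $1,789,993.2 × 0.00222 = $3,973.784904
Regional Park District: $1,789,993.2 × 0.00506 = $9,057.365592
Ashby County: $1,789,993.2 × 0.00624 = $11,169.557568
Total = $3,973.784904 + $9,057.365592 + $11,169.557568 = $24,200.708064

$24,200.71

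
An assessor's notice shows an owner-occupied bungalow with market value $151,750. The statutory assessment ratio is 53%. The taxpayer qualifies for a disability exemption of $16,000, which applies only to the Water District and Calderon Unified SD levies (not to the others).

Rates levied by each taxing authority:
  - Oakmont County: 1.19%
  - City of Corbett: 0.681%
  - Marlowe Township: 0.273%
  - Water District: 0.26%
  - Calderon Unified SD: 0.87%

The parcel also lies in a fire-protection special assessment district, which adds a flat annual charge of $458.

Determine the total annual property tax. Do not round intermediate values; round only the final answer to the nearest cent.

Assessed value = $151,750 × 0.53 = $80,427.5
Oakmont County: $80,427.5 × 0.0119 = $957.08725
City of Corbett: $80,427.5 × 0.00681 = $547.711275
Marlowe Township: $80,427.5 × 0.00273 = $219.567075
Water District: ($80,427.5 − $16,000) × 0.0026 = $64,427.5 × 0.0026 = $167.5115
Calderon Unified SD: ($80,427.5 − $16,000) × 0.0087 = $64,427.5 × 0.0087 = $560.51925
Levies subtotal = $2,452.39635
Total = $2,452.39635 + $458 = $2,910.39635

$2,910.40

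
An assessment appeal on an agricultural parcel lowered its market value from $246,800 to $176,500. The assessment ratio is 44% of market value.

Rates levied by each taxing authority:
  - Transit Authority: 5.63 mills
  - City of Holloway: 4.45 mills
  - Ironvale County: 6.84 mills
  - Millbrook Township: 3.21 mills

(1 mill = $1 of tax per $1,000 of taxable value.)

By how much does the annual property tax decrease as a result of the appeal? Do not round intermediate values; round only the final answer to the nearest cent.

Old assessed value = $246,800 × 0.44 = $108,592
New assessed value = $176,500 × 0.44 = $77,660
Combined rate = 0.00563 + 0.00445 + 0.00684 + 0.00321 = 0.02013
Old tax = $108,592 × 0.02013 = $2,185.95696
New tax = $77,660 × 0.02013 = $1,563.2958
Reduction = $2,185.95696 − $1,563.2958 = $622.66116

$622.66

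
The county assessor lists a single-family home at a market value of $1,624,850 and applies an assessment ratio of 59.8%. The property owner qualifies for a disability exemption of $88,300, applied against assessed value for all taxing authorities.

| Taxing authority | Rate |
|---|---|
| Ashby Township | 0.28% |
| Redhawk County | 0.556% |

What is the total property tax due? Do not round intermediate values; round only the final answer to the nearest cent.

Assessed value = $1,624,850 × 0.598 = $971,660.3
Taxable value = $971,660.3 − $88,300 = $883,360.3
Ashby Township: $883,360.3 × 0.0028 = $2,473.40884
Redhawk County: $883,360.3 × 0.00556 = $4,911.483268
Total = $2,473.40884 + $4,911.483268 = $7,384.892108

$7,384.89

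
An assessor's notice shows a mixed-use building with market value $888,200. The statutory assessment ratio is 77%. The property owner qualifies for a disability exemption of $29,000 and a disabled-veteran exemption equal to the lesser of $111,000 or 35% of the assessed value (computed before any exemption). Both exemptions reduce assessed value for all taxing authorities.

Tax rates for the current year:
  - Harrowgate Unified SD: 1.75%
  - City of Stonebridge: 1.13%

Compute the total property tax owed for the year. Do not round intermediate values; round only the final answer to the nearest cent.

Assessed value = $888,200 × 0.77 = $683,914
Disabled-veteran exemption = min($111,000, 35% × $683,914) = min($111,000, $239,369.9) = $111,000 (dollar cap binds)
Taxable value = $683,914 − $29,000 − $111,000 = $543,914
Harrowgate Unified SD: $543,914 × 0.0175 = $9,518.495
City of Stonebridge: $543,914 × 0.0113 = $6,146.2282
Total = $15,664.7232

$15,664.72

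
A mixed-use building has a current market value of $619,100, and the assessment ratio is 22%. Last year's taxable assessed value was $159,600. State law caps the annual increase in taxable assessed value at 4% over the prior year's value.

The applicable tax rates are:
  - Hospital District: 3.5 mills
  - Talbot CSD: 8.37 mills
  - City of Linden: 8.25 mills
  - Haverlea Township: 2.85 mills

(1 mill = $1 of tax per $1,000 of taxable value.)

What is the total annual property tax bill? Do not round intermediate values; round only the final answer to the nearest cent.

Uncapped assessed value = $619,100 × 0.22 = $136,202
Cap limit = $159,600 × 1.04 = $165,984
Taxable assessed value = min($136,202, $165,984) = $136,202 (cap does not bind)
Hospital District: $136,202 × 0.0035 = $476.707
Talbot CSD: $136,202 × 0.00837 = $1,140.01074
City of Linden: $136,202 × 0.00825 = $1,123.6665
Haverlea Township: $136,202 × 0.00285 = $388.1757
Total = $3,128.55994

$3,128.56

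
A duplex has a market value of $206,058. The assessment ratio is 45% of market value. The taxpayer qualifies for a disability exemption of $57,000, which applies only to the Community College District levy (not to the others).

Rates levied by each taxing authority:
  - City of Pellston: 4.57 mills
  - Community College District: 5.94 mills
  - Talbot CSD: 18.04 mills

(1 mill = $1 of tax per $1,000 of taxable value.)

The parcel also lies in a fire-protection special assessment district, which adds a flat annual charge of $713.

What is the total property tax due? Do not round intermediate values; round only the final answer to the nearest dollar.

$3,022

Assessed value = $206,058 × 0.45 = $92,726.1
City of Pellston: $92,726.1 × 0.00457 = $423.758277
Community College District: ($92,726.1 − $57,000) × 0.00594 = $35,726.1 × 0.00594 = $212.213034
Talbot CSD: $92,726.1 × 0.01804 = $1,672.778844
Levies subtotal = $2,308.750155
Total = $2,308.750155 + $713 = $3,021.750155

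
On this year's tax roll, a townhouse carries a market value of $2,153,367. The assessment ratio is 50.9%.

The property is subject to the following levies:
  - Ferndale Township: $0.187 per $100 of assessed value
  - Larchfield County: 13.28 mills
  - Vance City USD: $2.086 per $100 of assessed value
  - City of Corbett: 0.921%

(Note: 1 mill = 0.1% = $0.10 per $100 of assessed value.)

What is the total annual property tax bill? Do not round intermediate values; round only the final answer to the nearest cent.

$49,564.01

Assessed value = $2,153,367 × 0.509 = $1,096,063.803
Ferndale Township: $1,096,063.803 × 0.00187 = $2,049.63931161
Larchfield County: $1,096,063.803 × 0.01328 = $14,555.72730384
Vance City USD: $1,096,063.803 × 0.02086 = $22,863.89093058
City of Corbett: $1,096,063.803 × 0.00921 = $10,094.74762563
Total = $49,564.00517166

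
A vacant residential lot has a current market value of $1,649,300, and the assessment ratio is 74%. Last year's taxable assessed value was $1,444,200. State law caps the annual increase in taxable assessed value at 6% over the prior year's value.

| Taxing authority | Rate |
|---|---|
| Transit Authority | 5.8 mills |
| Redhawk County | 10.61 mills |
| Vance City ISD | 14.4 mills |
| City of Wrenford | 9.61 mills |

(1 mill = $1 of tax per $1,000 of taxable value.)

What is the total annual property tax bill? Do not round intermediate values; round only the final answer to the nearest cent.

$49,331.88

Uncapped assessed value = $1,649,300 × 0.74 = $1,220,482
Cap limit = $1,444,200 × 1.06 = $1,530,852
Taxable assessed value = min($1,220,482, $1,530,852) = $1,220,482 (cap does not bind)
Transit Authority: $1,220,482 × 0.0058 = $7,078.7956
Redhawk County: $1,220,482 × 0.01061 = $12,949.31402
Vance City ISD: $1,220,482 × 0.0144 = $17,574.9408
City of Wrenford: $1,220,482 × 0.00961 = $11,728.83202
Total = $49,331.88244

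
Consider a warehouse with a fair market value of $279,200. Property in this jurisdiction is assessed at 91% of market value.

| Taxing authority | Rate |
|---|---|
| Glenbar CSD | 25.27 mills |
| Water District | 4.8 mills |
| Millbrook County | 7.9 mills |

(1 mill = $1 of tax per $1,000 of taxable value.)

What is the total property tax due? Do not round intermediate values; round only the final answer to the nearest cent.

$9,647.11

Assessed value = $279,200 × 0.91 = $254,072
Glenbar CSD: $254,072 × 0.02527 = $6,420.39944
Water District: $254,072 × 0.0048 = $1,219.5456
Millbrook County: $254,072 × 0.0079 = $2,007.1688
Total = $6,420.39944 + $1,219.5456 + $2,007.1688 = $9,647.11384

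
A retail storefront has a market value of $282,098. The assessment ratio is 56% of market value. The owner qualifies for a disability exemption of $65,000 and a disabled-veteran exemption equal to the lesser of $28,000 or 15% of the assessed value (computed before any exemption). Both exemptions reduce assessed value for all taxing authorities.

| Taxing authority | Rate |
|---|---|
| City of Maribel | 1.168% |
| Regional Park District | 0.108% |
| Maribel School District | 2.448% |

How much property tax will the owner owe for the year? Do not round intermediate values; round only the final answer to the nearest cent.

$2,579.94

Assessed value = $282,098 × 0.56 = $157,974.88
Disabled-veteran exemption = min($28,000, 15% × $157,974.88) = min($28,000, $23,696.232) = $23,696.232 (percentage binds)
Taxable value = $157,974.88 − $65,000 − $23,696.232 = $69,278.648
City of Maribel: $69,278.648 × 0.01168 = $809.17460864
Regional Park District: $69,278.648 × 0.00108 = $74.82093984
Maribel School District: $69,278.648 × 0.02448 = $1,695.94130304
Total = $2,579.93685152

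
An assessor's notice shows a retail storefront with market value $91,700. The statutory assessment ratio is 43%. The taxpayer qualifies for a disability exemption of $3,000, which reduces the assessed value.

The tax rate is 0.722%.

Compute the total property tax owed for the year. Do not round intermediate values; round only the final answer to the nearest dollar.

Assessed value = $91,700 × 0.43 = $39,431
Taxable value = $39,431 − $3,000 = $36,431
Tax = $36,431 × 0.00722 = $263.03182

$263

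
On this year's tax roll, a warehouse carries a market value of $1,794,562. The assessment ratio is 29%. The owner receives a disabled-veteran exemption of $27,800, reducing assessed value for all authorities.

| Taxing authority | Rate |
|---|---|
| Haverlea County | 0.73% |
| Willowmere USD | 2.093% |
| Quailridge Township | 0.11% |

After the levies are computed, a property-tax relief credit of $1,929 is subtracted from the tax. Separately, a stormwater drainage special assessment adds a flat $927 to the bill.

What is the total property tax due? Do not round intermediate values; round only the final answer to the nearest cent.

$13,446.63

Assessed value = $1,794,562 × 0.29 = $520,422.98
Taxable value = $520,422.98 − $27,800 = $492,622.98
Haverlea County: $492,622.98 × 0.0073 = $3,596.147754
Willowmere USD: $492,622.98 × 0.02093 = $10,310.5989714
Quailridge Township: $492,622.98 × 0.0011 = $541.885278
Levies subtotal = $14,448.6320034
After credit = $14,448.6320034 − $1,929 = $12,519.6320034
Total = $12,519.6320034 + $927 = $13,446.6320034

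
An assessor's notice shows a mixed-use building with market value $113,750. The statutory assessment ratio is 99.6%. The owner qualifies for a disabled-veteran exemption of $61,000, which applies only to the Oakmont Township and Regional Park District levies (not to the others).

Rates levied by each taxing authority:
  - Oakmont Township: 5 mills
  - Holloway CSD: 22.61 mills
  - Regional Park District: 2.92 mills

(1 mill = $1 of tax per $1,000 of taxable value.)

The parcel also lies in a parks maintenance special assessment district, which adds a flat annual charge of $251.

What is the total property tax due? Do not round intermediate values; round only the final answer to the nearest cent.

Assessed value = $113,750 × 0.996 = $113,295
Oakmont Township: ($113,295 − $61,000) × 0.005 = $52,295 × 0.005 = $261.475
Holloway CSD: $113,295 × 0.02261 = $2,561.59995
Regional Park District: ($113,295 − $61,000) × 0.00292 = $52,295 × 0.00292 = $152.7014
Levies subtotal = $2,975.77635
Total = $2,975.77635 + $251 = $3,226.77635

$3,226.78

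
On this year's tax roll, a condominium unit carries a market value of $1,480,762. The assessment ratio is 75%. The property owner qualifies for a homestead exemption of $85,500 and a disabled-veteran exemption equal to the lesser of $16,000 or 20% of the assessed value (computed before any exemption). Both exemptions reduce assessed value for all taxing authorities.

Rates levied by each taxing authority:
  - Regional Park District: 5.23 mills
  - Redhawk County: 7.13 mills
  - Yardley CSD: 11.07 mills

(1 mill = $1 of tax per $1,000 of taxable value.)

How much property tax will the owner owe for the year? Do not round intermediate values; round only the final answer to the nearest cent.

$23,642.55

Assessed value = $1,480,762 × 0.75 = $1,110,571.5
Disabled-veteran exemption = min($16,000, 20% × $1,110,571.5) = min($16,000, $222,114.3) = $16,000 (dollar cap binds)
Taxable value = $1,110,571.5 − $85,500 − $16,000 = $1,009,071.5
Regional Park District: $1,009,071.5 × 0.00523 = $5,277.443945
Redhawk County: $1,009,071.5 × 0.00713 = $7,194.679795
Yardley CSD: $1,009,071.5 × 0.01107 = $11,170.421505
Total = $23,642.545245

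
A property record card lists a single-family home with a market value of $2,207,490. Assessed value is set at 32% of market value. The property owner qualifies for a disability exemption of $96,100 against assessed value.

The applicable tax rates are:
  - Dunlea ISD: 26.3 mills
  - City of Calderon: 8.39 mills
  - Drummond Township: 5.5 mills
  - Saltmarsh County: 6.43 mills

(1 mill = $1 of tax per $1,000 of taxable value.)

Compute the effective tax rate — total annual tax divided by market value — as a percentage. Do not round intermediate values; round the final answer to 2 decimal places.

Assessed value = $2,207,490 × 0.32 = $706,396.8
Taxable value = $706,396.8 − $96,100 = $610,296.8
Dunlea ISD: $610,296.8 × 0.0263 = $16,050.80584
City of Calderon: $610,296.8 × 0.00839 = $5,120.390152
Drummond Township: $610,296.8 × 0.0055 = $3,356.6324
Saltmarsh County: $610,296.8 × 0.00643 = $3,924.208424
Total tax = $28,452.036816
Effective rate = $28,452.036816 ÷ $2,207,490 = 1.29% of market value

1.29%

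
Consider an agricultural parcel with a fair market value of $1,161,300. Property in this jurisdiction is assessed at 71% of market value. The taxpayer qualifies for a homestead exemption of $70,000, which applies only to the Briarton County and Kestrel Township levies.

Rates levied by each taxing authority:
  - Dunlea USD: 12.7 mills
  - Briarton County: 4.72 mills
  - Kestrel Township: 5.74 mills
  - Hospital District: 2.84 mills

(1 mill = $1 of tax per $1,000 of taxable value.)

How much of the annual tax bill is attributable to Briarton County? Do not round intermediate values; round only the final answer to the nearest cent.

Assessed value = $1,161,300 × 0.71 = $824,523
Briarton County taxable value = $824,523 − $70,000 = $754,523
Briarton County levy = $754,523 × 0.00472 = $3,561.34856

$3,561.35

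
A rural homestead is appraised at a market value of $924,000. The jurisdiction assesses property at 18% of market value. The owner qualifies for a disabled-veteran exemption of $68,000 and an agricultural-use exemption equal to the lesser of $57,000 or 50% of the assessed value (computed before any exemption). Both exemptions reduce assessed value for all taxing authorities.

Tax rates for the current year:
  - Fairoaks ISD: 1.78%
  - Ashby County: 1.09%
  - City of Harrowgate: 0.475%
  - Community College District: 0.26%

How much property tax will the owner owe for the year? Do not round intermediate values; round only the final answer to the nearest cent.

Assessed value = $924,000 × 0.18 = $166,320
Agricultural-use exemption = min($57,000, 50% × $166,320) = min($57,000, $83,160) = $57,000 (dollar cap binds)
Taxable value = $166,320 − $68,000 − $57,000 = $41,320
Fairoaks ISD: $41,320 × 0.0178 = $735.496
Ashby County: $41,320 × 0.0109 = $450.388
City of Harrowgate: $41,320 × 0.00475 = $196.27
Community College District: $41,320 × 0.0026 = $107.432
Total = $1,489.586

$1,489.59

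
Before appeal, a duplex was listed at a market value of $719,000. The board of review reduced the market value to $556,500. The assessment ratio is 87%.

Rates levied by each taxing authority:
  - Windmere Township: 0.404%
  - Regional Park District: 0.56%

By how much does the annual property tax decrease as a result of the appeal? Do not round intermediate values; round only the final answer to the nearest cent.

Old assessed value = $719,000 × 0.87 = $625,530
New assessed value = $556,500 × 0.87 = $484,155
Combined rate = 0.00404 + 0.0056 = 0.00964
Old tax = $625,530 × 0.00964 = $6,030.1092
New tax = $484,155 × 0.00964 = $4,667.2542
Reduction = $6,030.1092 − $4,667.2542 = $1,362.855

$1,362.86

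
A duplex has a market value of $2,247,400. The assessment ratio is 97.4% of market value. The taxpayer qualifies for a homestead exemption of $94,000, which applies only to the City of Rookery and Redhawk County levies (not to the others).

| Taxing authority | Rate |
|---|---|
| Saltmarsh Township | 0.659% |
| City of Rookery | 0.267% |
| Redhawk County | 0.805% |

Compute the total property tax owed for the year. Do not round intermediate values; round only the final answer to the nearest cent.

$36,883.35

Assessed value = $2,247,400 × 0.974 = $2,188,967.6
Saltmarsh Township: $2,188,967.6 × 0.00659 = $14,425.296484
City of Rookery: ($2,188,967.6 − $94,000) × 0.00267 = $2,094,967.6 × 0.00267 = $5,593.563492
Redhawk County: ($2,188,967.6 − $94,000) × 0.00805 = $2,094,967.6 × 0.00805 = $16,864.48918
Total = $36,883.349156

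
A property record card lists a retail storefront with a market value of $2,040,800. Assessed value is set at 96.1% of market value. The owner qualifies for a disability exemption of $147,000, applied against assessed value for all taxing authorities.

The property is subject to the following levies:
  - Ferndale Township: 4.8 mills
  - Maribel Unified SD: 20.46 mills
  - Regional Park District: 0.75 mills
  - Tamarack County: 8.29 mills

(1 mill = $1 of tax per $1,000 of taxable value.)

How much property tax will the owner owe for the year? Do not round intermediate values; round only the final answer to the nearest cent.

Assessed value = $2,040,800 × 0.961 = $1,961,208.8
Taxable value = $1,961,208.8 − $147,000 = $1,814,208.8
Ferndale Township: $1,814,208.8 × 0.0048 = $8,708.20224
Maribel Unified SD: $1,814,208.8 × 0.02046 = $37,118.712048
Regional Park District: $1,814,208.8 × 0.00075 = $1,360.6566
Tamarack County: $1,814,208.8 × 0.00829 = $15,039.790952
Total = $8,708.20224 + $37,118.712048 + $1,360.6566 + $15,039.790952 = $62,227.36184

$62,227.36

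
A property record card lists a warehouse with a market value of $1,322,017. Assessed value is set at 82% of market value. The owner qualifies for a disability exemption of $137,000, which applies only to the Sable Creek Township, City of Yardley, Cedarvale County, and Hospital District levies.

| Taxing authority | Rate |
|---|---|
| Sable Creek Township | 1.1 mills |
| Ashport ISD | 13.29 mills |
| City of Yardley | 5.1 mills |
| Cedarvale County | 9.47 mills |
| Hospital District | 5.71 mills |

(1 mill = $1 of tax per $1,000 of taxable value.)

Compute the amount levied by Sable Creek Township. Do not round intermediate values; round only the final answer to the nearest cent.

$1,041.76

Assessed value = $1,322,017 × 0.82 = $1,084,053.94
Sable Creek Township taxable value = $1,084,053.94 − $137,000 = $947,053.94
Sable Creek Township levy = $947,053.94 × 0.0011 = $1,041.759334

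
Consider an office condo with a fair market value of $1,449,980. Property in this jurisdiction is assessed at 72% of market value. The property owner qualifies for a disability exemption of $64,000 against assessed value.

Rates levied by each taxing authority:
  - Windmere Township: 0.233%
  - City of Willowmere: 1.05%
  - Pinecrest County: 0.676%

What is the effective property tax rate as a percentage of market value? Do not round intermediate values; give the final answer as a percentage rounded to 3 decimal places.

Assessed value = $1,449,980 × 0.72 = $1,043,985.6
Taxable value = $1,043,985.6 − $64,000 = $979,985.6
Windmere Township: $979,985.6 × 0.00233 = $2,283.366448
City of Willowmere: $979,985.6 × 0.0105 = $10,289.8488
Pinecrest County: $979,985.6 × 0.00676 = $6,624.702656
Total tax = $19,197.917904
Effective rate = $19,197.917904 ÷ $1,449,980 = 1.324% of market value

1.324%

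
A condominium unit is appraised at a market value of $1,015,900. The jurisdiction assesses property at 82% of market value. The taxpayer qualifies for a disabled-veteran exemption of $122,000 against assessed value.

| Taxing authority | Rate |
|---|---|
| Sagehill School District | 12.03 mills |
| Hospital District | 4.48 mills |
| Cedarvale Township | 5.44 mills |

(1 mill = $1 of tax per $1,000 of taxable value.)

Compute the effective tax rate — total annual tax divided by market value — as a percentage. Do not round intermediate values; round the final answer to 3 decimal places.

1.536%

Assessed value = $1,015,900 × 0.82 = $833,038
Taxable value = $833,038 − $122,000 = $711,038
Sagehill School District: $711,038 × 0.01203 = $8,553.78714
Hospital District: $711,038 × 0.00448 = $3,185.45024
Cedarvale Township: $711,038 × 0.00544 = $3,868.04672
Total tax = $15,607.2841
Effective rate = $15,607.2841 ÷ $1,015,900 = 1.536% of market value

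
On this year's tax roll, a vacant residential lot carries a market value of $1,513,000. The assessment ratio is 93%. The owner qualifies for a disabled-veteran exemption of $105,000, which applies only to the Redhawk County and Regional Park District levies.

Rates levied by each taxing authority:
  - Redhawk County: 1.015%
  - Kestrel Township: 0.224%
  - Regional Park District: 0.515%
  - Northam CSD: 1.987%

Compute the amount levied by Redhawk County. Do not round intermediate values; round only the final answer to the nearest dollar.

$13,216

Assessed value = $1,513,000 × 0.93 = $1,407,090
Redhawk County taxable value = $1,407,090 − $105,000 = $1,302,090
Redhawk County levy = $1,302,090 × 0.01015 = $13,216.2135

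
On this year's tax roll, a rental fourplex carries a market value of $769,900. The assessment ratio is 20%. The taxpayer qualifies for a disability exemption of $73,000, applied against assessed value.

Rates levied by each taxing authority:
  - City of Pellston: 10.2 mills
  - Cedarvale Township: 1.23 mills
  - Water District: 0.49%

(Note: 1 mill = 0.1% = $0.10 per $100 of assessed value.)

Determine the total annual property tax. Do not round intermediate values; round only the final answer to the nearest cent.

$1,322.40

Assessed value = $769,900 × 0.2 = $153,980
Taxable value = $153,980 − $73,000 = $80,980
City of Pellston: $80,980 × 0.0102 = $825.996
Cedarvale Township: $80,980 × 0.00123 = $99.6054
Water District: $80,980 × 0.0049 = $396.802
Total = $1,322.4034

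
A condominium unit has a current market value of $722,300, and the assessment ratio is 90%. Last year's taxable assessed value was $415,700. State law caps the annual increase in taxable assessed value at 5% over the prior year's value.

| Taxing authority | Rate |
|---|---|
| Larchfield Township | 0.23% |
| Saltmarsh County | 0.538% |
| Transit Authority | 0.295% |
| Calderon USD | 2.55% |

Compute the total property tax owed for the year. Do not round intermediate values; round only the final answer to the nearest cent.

$15,770.20

Uncapped assessed value = $722,300 × 0.9 = $650,070
Cap limit = $415,700 × 1.05 = $436,485
Taxable assessed value = min($650,070, $436,485) = $436,485 (cap binds)
Larchfield Township: $436,485 × 0.0023 = $1,003.9155
Saltmarsh County: $436,485 × 0.00538 = $2,348.2893
Transit Authority: $436,485 × 0.00295 = $1,287.63075
Calderon USD: $436,485 × 0.0255 = $11,130.3675
Total = $15,770.20305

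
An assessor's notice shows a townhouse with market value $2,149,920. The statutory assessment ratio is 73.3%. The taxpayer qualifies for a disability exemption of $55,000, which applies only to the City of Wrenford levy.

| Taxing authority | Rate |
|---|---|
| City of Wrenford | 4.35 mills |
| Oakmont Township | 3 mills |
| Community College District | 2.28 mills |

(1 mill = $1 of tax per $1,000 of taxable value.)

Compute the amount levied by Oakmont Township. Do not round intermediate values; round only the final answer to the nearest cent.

Assessed value = $2,149,920 × 0.733 = $1,575,891.36
Oakmont Township taxable value = $1,575,891.36 (exemption does not apply)
Oakmont Township levy = $1,575,891.36 × 0.003 = $4,727.67408

$4,727.67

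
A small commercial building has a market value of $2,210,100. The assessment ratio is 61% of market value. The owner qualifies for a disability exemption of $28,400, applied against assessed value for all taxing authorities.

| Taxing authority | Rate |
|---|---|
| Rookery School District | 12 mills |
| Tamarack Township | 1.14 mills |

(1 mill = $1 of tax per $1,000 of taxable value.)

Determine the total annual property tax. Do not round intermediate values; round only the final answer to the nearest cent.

Assessed value = $2,210,100 × 0.61 = $1,348,161
Taxable value = $1,348,161 − $28,400 = $1,319,761
Rookery School District: $1,319,761 × 0.012 = $15,837.132
Tamarack Township: $1,319,761 × 0.00114 = $1,504.52754
Total = $15,837.132 + $1,504.52754 = $17,341.65954

$17,341.66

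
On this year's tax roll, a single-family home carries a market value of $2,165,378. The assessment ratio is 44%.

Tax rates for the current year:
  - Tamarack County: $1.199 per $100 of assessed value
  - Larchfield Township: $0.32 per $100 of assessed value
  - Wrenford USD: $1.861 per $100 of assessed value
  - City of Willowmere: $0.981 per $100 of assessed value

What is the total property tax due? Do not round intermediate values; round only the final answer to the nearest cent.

$41,550.14

Assessed value = $2,165,378 × 0.44 = $952,766.32
Tamarack County: $952,766.32 × 0.01199 = $11,423.6681768
Larchfield Township: $952,766.32 × 0.0032 = $3,048.852224
Wrenford USD: $952,766.32 × 0.01861 = $17,730.9812152
City of Willowmere: $952,766.32 × 0.00981 = $9,346.6375992
Total = $11,423.6681768 + $3,048.852224 + $17,730.9812152 + $9,346.6375992 = $41,550.1392152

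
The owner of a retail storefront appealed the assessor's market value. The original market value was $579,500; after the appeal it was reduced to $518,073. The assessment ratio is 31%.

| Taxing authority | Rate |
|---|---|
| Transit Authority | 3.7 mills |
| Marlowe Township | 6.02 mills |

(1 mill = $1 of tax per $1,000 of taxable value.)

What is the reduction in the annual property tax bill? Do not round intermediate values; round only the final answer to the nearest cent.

$185.09

Old assessed value = $579,500 × 0.31 = $179,645
New assessed value = $518,073 × 0.31 = $160,602.63
Combined rate = 0.0037 + 0.00602 = 0.00972
Old tax = $179,645 × 0.00972 = $1,746.1494
New tax = $160,602.63 × 0.00972 = $1,561.0575636
Reduction = $1,746.1494 − $1,561.0575636 = $185.0918364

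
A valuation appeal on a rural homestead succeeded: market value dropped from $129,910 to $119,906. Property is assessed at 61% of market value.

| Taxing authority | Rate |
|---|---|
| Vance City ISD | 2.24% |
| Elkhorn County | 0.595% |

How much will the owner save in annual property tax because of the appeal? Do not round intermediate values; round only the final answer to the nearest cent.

$173.00

Old assessed value = $129,910 × 0.61 = $79,245.1
New assessed value = $119,906 × 0.61 = $73,142.66
Combined rate = 0.0224 + 0.00595 = 0.02835
Old tax = $79,245.1 × 0.02835 = $2,246.598585
New tax = $73,142.66 × 0.02835 = $2,073.594411
Reduction = $2,246.598585 − $2,073.594411 = $173.004174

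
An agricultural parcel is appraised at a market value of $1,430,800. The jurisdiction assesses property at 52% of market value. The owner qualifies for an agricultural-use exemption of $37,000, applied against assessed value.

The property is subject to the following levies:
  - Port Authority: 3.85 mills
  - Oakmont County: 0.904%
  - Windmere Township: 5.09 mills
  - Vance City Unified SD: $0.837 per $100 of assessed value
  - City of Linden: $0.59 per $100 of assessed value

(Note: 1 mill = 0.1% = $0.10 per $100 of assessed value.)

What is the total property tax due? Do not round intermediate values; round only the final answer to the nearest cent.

$22,801.27

Assessed value = $1,430,800 × 0.52 = $744,016
Taxable value = $744,016 − $37,000 = $707,016
Port Authority: $707,016 × 0.00385 = $2,722.0116
Oakmont County: $707,016 × 0.00904 = $6,391.42464
Windmere Township: $707,016 × 0.00509 = $3,598.71144
Vance City Unified SD: $707,016 × 0.00837 = $5,917.72392
City of Linden: $707,016 × 0.0059 = $4,171.3944
Total = $22,801.266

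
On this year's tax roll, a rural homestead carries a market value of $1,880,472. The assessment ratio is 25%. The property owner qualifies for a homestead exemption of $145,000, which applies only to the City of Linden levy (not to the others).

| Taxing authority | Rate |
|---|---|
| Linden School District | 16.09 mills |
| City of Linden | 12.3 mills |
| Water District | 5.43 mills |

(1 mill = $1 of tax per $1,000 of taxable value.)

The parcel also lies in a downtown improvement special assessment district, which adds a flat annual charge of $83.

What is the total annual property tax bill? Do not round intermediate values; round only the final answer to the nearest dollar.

$14,199

Assessed value = $1,880,472 × 0.25 = $470,118
Linden School District: $470,118 × 0.01609 = $7,564.19862
City of Linden: ($470,118 − $145,000) × 0.0123 = $325,118 × 0.0123 = $3,998.9514
Water District: $470,118 × 0.00543 = $2,552.74074
Levies subtotal = $14,115.89076
Total = $14,115.89076 + $83 = $14,198.89076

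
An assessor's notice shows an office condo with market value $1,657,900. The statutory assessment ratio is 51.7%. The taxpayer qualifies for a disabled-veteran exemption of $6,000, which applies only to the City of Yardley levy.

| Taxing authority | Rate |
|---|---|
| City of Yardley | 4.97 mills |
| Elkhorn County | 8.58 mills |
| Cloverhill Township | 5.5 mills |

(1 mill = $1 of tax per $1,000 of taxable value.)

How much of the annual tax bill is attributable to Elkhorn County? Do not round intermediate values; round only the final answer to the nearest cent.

Assessed value = $1,657,900 × 0.517 = $857,134.3
Elkhorn County taxable value = $857,134.3 (exemption does not apply)
Elkhorn County levy = $857,134.3 × 0.00858 = $7,354.212294

$7,354.21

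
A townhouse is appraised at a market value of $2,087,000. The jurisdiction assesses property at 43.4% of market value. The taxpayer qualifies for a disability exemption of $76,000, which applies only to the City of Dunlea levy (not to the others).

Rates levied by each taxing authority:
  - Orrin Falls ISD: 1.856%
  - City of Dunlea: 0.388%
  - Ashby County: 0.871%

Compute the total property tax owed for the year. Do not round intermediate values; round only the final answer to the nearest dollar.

Assessed value = $2,087,000 × 0.434 = $905,758
Orrin Falls ISD: $905,758 × 0.01856 = $16,810.86848
City of Dunlea: ($905,758 − $76,000) × 0.00388 = $829,758 × 0.00388 = $3,219.46104
Ashby County: $905,758 × 0.00871 = $7,889.15218
Total = $27,919.4817

$27,919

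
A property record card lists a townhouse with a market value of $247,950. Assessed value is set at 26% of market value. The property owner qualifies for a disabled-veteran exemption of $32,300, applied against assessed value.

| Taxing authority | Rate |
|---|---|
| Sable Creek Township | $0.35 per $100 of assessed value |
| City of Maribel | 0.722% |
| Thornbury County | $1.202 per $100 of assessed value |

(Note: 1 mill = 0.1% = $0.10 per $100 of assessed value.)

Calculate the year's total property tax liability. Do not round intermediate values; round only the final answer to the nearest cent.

Assessed value = $247,950 × 0.26 = $64,467
Taxable value = $64,467 − $32,300 = $32,167
Sable Creek Township: $32,167 × 0.0035 = $112.5845
City of Maribel: $32,167 × 0.00722 = $232.24574
Thornbury County: $32,167 × 0.01202 = $386.64734
Total = $731.47758

$731.48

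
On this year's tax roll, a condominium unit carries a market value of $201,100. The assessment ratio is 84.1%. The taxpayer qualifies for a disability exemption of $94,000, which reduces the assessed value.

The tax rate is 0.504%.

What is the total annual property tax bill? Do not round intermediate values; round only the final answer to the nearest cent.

Assessed value = $201,100 × 0.841 = $169,125.1
Taxable value = $169,125.1 − $94,000 = $75,125.1
Tax = $75,125.1 × 0.00504 = $378.630504

$378.63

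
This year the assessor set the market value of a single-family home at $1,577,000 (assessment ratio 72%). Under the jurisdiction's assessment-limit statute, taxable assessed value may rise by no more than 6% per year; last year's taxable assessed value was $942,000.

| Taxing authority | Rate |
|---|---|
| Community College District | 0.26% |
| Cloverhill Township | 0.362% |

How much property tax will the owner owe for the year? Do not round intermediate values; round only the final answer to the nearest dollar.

$6,211

Uncapped assessed value = $1,577,000 × 0.72 = $1,135,440
Cap limit = $942,000 × 1.06 = $998,520
Taxable assessed value = min($1,135,440, $998,520) = $998,520 (cap binds)
Community College District: $998,520 × 0.0026 = $2,596.152
Cloverhill Township: $998,520 × 0.00362 = $3,614.6424
Total = $6,210.7944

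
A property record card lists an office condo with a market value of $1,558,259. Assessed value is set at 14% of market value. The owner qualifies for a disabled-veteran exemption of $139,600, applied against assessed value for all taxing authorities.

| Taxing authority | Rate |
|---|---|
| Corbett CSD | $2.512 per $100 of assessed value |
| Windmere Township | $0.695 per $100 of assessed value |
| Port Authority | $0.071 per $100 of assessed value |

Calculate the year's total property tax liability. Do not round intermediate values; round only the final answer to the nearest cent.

Assessed value = $1,558,259 × 0.14 = $218,156.26
Taxable value = $218,156.26 − $139,600 = $78,556.26
Corbett CSD: $78,556.26 × 0.02512 = $1,973.3332512
Windmere Township: $78,556.26 × 0.00695 = $545.966007
Port Authority: $78,556.26 × 0.00071 = $55.7749446
Total = $1,973.3332512 + $545.966007 + $55.7749446 = $2,575.0742028

$2,575.07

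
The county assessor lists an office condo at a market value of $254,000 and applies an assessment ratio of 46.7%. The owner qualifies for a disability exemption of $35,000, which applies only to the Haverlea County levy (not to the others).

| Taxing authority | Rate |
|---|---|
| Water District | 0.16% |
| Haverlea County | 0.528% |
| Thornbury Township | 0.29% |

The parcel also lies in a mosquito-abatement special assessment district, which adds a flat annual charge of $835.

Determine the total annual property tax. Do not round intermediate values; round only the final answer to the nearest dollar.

Assessed value = $254,000 × 0.467 = $118,618
Water District: $118,618 × 0.0016 = $189.7888
Haverlea County: ($118,618 − $35,000) × 0.00528 = $83,618 × 0.00528 = $441.50304
Thornbury Township: $118,618 × 0.0029 = $343.9922
Levies subtotal = $975.28404
Total = $975.28404 + $835 = $1,810.28404

$1,810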